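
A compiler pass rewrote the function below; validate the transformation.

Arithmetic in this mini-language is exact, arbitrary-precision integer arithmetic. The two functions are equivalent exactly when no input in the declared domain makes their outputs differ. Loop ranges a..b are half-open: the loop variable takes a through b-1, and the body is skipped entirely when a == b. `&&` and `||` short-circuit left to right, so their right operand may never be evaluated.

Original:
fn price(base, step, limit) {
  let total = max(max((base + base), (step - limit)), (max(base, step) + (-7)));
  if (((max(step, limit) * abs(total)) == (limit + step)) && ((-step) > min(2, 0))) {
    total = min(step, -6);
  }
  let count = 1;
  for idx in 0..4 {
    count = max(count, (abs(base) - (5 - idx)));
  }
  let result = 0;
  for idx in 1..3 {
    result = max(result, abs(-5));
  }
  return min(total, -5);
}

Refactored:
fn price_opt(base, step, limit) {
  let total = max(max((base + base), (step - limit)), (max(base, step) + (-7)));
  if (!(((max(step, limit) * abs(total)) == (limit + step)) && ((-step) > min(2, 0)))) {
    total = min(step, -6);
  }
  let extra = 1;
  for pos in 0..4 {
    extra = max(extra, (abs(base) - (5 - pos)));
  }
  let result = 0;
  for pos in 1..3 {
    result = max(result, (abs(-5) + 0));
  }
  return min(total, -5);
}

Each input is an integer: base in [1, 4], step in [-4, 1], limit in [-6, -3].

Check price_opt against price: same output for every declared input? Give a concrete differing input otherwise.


base=1, step=-4, limit=-6 yields -5 from price but -6 from price_opt.
verdict: not equivalent; witness: base=1, step=-4, limit=-6


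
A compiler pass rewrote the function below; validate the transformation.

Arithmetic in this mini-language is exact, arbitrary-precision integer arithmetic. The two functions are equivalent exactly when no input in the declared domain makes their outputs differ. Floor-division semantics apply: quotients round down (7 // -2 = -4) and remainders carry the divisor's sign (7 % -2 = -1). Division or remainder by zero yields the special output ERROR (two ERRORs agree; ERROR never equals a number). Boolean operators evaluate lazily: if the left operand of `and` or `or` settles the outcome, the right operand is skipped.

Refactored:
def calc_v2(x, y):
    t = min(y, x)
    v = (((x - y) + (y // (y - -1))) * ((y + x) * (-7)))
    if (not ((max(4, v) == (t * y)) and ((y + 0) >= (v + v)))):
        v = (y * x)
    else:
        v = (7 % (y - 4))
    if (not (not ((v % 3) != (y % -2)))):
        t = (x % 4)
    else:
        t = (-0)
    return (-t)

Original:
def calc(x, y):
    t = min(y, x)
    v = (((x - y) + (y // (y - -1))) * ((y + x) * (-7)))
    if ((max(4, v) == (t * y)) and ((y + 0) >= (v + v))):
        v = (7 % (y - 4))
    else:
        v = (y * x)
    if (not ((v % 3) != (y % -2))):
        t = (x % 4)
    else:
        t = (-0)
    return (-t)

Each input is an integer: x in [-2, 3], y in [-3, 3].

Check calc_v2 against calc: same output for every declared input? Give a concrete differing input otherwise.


Consider the input x=-2, y=-3.
calc: t = -3; v = 70; ((max(4, v) == (t * y)) and ((y + 0) >= (v + v))) -> false; v = 6; (not ((v % 3) != (y % -2))) -> false; t = 0; return 0
calc_v2: t = -3; v = 70; (not ((max(4, v) == (t * y)) and ((y + 0) >= (v + v)))) -> true; v = 6; (not (not ((v % 3) != (y % -2)))) -> true; t = 2; return -2
0 against -2: the behavior changed.
verdict: not equivalent; witness: x=-2, y=-3


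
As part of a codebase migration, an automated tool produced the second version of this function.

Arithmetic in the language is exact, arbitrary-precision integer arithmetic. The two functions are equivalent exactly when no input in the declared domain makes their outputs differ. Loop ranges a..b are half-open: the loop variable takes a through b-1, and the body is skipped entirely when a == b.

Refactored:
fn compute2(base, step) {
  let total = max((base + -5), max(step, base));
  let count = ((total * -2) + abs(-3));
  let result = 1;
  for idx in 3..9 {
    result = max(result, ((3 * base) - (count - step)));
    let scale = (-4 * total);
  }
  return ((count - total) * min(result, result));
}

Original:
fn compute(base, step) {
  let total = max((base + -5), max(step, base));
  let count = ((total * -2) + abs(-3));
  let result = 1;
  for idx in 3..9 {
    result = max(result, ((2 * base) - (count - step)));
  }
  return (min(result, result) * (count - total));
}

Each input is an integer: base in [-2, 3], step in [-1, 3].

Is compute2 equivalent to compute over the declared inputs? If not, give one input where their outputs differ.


Take base=-2, step=3.
compute: total = 3; count = -3; result = 1; [idx=3]; result = 2; [idx=4]; result = 2; [idx=5]; result = 2; [idx=6]; result = 2; [idx=7]; result = 2; [idx=8]; result = 2; return -12
compute2: total = 3; count = -3; result = 1; [idx=3]; result = 1; scale = -12; [idx=4]; result = 1; scale = -12; [idx=5]; result = 1; scale = -12; [idx=6]; result = 1; scale = -12; [idx=7]; result = 1; scale = -12; [idx=8]; result = 1; scale = -12; return -6
-12 and -6 differ, so these are not the same function on this domain.
verdict: not equivalent; witness: base=-2, step=3


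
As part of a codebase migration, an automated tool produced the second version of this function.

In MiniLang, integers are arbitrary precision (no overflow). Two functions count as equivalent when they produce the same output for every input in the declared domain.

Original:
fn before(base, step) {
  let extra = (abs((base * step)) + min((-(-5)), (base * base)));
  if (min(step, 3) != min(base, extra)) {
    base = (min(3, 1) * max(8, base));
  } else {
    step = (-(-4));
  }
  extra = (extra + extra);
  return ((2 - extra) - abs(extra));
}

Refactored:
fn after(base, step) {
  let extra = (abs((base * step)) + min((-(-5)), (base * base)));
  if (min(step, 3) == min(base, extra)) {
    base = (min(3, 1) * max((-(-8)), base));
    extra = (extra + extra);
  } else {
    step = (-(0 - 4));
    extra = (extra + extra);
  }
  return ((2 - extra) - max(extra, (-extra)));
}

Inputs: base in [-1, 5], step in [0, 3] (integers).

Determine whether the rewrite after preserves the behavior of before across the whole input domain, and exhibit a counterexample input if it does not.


The edit looks behavioral (`(min(step, 3) != min(base, extra))` became `(min(step, 3) == min(base, extra))`), but over these ranges it never changes the outcome.
Tracing base=2, step=2: before: extra := 8 | (min(step, 3) != min(base, extra)): false | step := 4 | extra := 16 | result -30 | after: extra := 8 | (min(step, 3) == min(base, extra)): true | base := 8 | extra := 16 | result -30 — matching result -30.
Across all 28 domain points the two functions coincide.
verdict: equivalent


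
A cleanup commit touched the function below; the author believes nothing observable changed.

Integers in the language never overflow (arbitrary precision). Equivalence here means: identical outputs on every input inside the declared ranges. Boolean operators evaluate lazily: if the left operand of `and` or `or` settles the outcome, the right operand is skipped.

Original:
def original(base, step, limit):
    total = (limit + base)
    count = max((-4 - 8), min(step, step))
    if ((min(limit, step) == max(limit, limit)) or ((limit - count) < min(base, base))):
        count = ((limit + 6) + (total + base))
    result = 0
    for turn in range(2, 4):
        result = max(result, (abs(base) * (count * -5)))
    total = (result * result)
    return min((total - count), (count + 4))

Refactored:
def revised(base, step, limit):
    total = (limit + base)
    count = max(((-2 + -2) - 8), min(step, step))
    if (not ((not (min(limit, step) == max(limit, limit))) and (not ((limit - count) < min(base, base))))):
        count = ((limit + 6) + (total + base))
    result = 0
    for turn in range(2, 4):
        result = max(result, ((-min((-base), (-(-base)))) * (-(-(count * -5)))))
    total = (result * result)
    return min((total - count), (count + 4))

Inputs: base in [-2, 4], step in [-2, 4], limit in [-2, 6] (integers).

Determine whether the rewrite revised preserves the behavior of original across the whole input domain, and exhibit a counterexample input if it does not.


Changes here: constant usage differs, boolean connective usage differs, min/max/abs usage differs, arithmetic usage differs; the full 441-point sweep finds no disagreement.
verdict: equivalent


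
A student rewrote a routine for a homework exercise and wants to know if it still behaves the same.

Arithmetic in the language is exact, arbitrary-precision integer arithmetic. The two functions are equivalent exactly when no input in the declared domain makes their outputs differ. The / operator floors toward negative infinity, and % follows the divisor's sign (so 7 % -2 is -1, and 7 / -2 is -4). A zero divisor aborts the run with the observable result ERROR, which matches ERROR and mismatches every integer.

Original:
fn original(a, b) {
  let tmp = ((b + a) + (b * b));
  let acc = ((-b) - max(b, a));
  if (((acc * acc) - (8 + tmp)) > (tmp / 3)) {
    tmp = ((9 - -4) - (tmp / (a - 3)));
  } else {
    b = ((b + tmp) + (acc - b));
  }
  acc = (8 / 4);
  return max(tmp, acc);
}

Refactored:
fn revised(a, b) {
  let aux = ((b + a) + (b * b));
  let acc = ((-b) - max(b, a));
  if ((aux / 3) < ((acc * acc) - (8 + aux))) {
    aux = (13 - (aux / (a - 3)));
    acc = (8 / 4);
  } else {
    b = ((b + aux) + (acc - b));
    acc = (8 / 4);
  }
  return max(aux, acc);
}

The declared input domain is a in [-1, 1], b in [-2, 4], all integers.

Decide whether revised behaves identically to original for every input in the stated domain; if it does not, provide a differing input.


Although statement counts differ; also local variable names differ; also comparison usage differs; also arithmetic usage differs; also constant usage differs, 21/21 inputs agree.
verdict: equivalent


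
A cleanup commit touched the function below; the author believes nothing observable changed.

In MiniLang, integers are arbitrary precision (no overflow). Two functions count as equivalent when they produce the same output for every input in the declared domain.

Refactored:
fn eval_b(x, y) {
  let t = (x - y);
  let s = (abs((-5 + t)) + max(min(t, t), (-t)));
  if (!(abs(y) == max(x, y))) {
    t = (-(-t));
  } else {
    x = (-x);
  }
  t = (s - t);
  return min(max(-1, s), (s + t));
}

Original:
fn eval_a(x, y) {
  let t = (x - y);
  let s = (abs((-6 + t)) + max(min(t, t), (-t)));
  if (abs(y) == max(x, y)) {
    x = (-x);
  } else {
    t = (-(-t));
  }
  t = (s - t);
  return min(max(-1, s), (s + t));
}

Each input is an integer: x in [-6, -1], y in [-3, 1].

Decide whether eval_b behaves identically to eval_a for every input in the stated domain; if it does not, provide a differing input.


Try x=-6, y=-3.
eval_a: t = -3; s = 12; (abs(y) == max(x, y)) -> false; t = -3; t = 15; return 12
eval_b: t = -3; s = 11; (!(abs(y) == max(x, y))) -> true; t = -3; t = 14; return 11
12 and 11 differ, so these are not the same function on this domain.
verdict: not equivalent; witness: x=-6, y=-3


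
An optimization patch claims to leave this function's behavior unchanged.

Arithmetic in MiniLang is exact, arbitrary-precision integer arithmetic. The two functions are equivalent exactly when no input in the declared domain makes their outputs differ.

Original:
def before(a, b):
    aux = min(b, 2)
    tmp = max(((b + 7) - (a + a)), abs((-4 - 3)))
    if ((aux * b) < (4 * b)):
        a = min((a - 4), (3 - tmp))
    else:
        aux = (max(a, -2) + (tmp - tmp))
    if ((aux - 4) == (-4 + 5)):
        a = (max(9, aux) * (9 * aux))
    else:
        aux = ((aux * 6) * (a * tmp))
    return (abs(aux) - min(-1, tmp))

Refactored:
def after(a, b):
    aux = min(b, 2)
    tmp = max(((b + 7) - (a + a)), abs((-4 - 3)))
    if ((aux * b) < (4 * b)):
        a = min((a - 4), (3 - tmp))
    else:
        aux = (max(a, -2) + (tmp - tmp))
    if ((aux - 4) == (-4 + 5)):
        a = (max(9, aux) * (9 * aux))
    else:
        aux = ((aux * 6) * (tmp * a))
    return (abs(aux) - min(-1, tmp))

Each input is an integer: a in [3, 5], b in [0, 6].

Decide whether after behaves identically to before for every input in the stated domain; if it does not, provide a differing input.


Changes here: same computation, different form; the full 21-point sweep finds no disagreement.
verdict: equivalent


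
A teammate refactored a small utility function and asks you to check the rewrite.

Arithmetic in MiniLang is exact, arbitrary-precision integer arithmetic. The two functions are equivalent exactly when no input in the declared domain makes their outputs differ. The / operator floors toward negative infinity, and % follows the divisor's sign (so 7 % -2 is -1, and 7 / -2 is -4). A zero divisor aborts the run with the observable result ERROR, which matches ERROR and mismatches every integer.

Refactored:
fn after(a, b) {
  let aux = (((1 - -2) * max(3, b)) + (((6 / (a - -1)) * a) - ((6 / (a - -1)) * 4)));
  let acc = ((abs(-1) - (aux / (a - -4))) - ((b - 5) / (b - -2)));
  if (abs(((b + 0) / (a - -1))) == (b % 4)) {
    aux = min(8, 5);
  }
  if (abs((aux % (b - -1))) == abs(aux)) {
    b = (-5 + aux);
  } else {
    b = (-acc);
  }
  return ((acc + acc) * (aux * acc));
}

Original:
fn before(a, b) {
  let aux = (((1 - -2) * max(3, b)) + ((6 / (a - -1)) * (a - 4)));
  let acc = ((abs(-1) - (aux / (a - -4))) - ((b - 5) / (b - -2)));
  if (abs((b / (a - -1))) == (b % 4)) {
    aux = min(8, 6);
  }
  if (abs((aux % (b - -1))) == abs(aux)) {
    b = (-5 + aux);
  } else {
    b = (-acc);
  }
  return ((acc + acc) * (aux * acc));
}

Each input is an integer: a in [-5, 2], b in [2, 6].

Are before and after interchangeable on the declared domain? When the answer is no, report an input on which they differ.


Try a=-5, b=6.
before: aux := 36 | acc := 37 | (abs((b / (a - -1))) == (b % 4)): true | aux := 6 | (abs((aux % (b - -1))) == abs(aux)): true | b := 1 | result 16428
after: aux := 36 | acc := 37 | (abs(((b + 0) / (a - -1))) == (b % 4)): true | aux := 5 | (abs((aux % (b - -1))) == abs(aux)): true | b := 0 | result 13690
16428 against 13690: the behavior changed.
verdict: not equivalent; witness: a=-5, b=6


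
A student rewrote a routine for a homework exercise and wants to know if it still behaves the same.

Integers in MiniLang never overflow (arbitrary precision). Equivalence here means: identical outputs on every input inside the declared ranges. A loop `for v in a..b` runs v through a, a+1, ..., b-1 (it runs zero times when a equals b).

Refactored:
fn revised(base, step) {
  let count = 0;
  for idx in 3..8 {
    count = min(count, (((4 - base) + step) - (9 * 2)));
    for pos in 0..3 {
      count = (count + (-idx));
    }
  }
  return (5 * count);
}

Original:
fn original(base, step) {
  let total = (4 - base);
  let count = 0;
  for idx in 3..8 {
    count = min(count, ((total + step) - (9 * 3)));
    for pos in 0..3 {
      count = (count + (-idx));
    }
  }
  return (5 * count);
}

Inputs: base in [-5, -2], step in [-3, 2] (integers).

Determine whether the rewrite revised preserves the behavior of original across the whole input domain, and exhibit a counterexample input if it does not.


base=-5, step=-3 yields -480 from original but -435 from revised.
verdict: not equivalent; witness: base=-5, step=-3


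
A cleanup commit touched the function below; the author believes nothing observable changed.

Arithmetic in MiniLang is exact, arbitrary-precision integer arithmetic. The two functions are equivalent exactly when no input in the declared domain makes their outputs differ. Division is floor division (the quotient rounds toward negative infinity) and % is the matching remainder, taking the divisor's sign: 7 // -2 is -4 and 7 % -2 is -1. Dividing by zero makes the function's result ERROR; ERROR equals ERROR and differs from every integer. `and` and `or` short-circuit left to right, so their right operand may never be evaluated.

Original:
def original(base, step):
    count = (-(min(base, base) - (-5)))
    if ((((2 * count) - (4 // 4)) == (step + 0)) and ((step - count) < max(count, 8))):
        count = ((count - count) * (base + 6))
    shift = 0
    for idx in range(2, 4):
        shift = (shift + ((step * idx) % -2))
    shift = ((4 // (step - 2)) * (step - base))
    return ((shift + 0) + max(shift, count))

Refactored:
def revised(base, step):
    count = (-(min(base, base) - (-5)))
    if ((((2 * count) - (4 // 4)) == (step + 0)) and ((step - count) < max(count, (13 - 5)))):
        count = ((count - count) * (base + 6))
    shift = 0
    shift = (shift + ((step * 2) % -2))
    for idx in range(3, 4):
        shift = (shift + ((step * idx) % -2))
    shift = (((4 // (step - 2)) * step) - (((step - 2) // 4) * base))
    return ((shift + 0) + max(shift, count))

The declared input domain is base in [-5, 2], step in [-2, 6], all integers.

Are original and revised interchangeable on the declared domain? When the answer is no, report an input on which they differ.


Consider the input base=-5, step=-1.
original: count = 0; ((((2 * count) - (4 // 4)) == (step + 0)) and ((step - count) < max(count, 8))) -> true; count = 0; shift = 0; [idx=2]; shift = 0; [idx=3]; shift = -1; shift = -8; return -8
revised: count = 0; ((((2 * count) - (4 // 4)) == (step + 0)) and ((step - count) < max(count, (13 - 5)))) -> true; count = 0; shift = 0; shift = 0; [idx=3]; shift = -1; shift = -3; return -3
-8 != -3, so the rewrite changes behavior.
verdict: not equivalent; witness: base=-5, step=-1


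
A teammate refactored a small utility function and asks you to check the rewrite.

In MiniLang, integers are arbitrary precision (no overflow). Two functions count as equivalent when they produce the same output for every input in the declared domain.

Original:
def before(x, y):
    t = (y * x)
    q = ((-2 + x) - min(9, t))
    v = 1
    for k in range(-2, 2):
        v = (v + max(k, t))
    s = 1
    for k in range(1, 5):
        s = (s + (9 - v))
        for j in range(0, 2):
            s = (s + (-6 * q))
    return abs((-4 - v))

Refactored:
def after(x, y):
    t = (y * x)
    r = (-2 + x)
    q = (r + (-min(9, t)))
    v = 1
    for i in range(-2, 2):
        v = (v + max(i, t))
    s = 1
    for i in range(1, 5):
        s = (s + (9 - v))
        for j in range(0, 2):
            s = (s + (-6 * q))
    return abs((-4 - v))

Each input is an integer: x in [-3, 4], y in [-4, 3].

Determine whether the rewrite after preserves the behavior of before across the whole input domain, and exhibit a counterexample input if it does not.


Although local variable names differ, and statement counts differ, and arithmetic usage differs, 64/64 inputs agree.
verdict: equivalent


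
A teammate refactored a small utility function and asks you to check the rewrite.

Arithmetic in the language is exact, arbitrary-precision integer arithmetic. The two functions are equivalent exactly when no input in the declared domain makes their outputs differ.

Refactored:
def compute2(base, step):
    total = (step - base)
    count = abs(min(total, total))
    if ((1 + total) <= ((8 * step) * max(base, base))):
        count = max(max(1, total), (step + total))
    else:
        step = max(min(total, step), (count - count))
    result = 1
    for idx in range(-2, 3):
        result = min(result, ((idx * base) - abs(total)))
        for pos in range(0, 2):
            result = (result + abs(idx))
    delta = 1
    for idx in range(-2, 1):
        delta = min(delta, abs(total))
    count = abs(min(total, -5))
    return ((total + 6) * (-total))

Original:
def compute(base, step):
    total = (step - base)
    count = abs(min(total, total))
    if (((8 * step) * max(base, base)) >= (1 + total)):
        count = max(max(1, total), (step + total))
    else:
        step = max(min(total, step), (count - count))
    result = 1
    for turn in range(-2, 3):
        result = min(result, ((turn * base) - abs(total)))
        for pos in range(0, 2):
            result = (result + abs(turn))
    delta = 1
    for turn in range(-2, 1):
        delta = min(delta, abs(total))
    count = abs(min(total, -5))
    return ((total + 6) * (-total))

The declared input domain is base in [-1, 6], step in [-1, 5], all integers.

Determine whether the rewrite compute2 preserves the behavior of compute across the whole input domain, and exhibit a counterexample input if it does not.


Side by side, the visible changes include: comparison usage differs, and local variable names differ.
One worked example (base=3, step=-1) — compute: total := -4 | count := 4 | (((8 * step) * max(base, base)) >= (1 + total)): false | step := 0 | result := 1 | iter turn=-2: | result := -10 | iter pos=0: | result := -8 | iter pos=1: | result := -6 | iter turn=-1: | result := -7 | iter pos=0: | result := -6 | iter pos=1: | result := -5 | iter turn=0: | result := -5 | iter pos=0: | result := -5 | iter pos=1: | result := -5 | iter turn=1: | result := -5 | iter pos=0: | result := -4 | iter pos=1: | result := -3 | iter turn=2: | result := -3 | iter pos=0: | result := -1 | iter pos=1: | result := 1 | delta := 1 | iter turn=-2: | delta := 1 | iter turn=-1: | delta := 1 | iter turn=0: | delta := 1 | count := 5 | result 8; compute2: total := -4 | count := 4 | ((1 + total) <= ((8 * step) * max(base, base))): false | step := 0 | result := 1 | iter idx=-2: | result := -10 | iter pos=0: | result := -8 | iter pos=1: | result := -6 | iter idx=-1: | result := -7 | iter pos=0: | result := -6 | iter pos=1: | result := -5 | iter idx=0: | result := -5 | iter pos=0: | result := -5 | iter pos=1: | result := -5 | iter idx=1: | result := -5 | iter pos=0: | result := -4 | iter pos=1: | result := -3 | iter idx=2: | result := -3 | iter pos=0: | result := -1 | iter pos=1: | result := 1 | delta := 1 | iter idx=-2: | delta := 1 | iter idx=-1: | delta := 1 | iter idx=0: | delta := 1 | count := 5 | result 8; agreement on 8.
Checked all 56 inputs in the declared domain: the outputs agree on every one.
verdict: equivalent


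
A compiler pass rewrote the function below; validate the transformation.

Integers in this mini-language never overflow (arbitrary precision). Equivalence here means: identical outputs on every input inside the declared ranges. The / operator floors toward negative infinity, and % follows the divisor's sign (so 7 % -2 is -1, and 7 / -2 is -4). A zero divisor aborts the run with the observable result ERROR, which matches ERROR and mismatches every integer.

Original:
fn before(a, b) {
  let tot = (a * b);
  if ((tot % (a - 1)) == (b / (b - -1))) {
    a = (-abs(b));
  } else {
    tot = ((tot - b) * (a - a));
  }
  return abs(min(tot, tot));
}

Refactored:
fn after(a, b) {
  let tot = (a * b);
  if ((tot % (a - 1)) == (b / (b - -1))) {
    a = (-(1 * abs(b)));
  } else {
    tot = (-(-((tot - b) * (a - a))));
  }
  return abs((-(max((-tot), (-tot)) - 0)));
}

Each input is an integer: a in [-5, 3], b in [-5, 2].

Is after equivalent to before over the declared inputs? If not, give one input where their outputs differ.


Equivalent — the differences include arithmetic usage differs; min/max/abs usage differs; constant usage differs, yet no declared input distinguishes the two.
One worked example (a=0, b=-1) — before: tot := 0 | divide-by-zero, output ERROR; after: tot := 0 | divide-by-zero, output ERROR; agreement on ERROR.
Sweeping the whole domain (72 inputs) finds no disagreement.
verdict: equivalent


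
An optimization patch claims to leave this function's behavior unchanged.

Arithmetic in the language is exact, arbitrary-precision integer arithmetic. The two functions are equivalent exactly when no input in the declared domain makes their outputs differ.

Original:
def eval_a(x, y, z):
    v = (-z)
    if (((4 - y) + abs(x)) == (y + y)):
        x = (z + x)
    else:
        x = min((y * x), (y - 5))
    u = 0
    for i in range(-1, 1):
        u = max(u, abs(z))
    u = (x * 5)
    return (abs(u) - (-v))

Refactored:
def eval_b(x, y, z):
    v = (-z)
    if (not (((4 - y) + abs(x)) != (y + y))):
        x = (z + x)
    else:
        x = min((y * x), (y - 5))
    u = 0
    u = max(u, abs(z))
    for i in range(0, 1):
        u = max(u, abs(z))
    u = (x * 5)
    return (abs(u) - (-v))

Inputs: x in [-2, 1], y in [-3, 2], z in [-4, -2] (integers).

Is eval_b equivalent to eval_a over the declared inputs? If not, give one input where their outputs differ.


Although loop structure differs; min/max/abs usage differs; statement counts differ; boolean connective usage differs; comparison usage differs, 72/72 inputs agree.
verdict: equivalent


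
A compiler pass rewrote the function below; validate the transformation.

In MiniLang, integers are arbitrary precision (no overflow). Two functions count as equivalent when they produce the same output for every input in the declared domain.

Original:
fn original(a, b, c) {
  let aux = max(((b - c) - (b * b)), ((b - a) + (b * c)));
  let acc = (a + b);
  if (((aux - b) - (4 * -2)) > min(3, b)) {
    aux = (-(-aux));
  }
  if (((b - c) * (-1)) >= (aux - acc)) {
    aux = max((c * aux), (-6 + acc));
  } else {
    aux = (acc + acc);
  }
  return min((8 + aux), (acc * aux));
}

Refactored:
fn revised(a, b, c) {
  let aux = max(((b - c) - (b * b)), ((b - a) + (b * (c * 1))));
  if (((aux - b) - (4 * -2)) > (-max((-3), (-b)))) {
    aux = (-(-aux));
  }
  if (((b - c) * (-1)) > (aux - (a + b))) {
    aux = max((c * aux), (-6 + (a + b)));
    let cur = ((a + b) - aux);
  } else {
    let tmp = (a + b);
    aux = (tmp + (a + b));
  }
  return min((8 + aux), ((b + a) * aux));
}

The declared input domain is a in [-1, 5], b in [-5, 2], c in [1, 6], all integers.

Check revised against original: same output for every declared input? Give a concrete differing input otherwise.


On input a=-1, b=0, c=2, original returns -2 while revised returns 2.
verdict: not equivalent; witness: a=-1, b=0, c=2


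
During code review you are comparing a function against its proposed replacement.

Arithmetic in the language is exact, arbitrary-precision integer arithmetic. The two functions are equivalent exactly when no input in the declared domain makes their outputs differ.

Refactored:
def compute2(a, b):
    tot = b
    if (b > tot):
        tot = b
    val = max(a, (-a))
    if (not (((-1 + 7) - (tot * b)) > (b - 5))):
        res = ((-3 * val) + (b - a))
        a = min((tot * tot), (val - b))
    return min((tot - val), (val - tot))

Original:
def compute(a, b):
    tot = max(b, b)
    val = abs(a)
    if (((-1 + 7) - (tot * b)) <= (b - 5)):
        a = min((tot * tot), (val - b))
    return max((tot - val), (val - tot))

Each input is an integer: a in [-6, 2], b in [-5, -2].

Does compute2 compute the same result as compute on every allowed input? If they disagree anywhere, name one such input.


Input a=-6, b=-5: 11 from compute versus -11 from compute2.
verdict: not equivalent; witness: a=-6, b=-5


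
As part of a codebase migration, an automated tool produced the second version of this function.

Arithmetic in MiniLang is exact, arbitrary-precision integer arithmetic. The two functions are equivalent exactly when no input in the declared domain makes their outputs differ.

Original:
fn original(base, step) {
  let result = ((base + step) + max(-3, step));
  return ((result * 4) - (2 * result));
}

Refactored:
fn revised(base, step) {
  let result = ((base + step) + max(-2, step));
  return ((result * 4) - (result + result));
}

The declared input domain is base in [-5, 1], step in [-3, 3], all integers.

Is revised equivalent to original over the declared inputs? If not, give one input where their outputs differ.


Take base=-5, step=-3.
original: result becomes -11; next final value -22
revised: result becomes -10; next final value -20
-22 and -20 differ, so these are not the same function on this domain.
verdict: not equivalent; witness: base=-5, step=-3


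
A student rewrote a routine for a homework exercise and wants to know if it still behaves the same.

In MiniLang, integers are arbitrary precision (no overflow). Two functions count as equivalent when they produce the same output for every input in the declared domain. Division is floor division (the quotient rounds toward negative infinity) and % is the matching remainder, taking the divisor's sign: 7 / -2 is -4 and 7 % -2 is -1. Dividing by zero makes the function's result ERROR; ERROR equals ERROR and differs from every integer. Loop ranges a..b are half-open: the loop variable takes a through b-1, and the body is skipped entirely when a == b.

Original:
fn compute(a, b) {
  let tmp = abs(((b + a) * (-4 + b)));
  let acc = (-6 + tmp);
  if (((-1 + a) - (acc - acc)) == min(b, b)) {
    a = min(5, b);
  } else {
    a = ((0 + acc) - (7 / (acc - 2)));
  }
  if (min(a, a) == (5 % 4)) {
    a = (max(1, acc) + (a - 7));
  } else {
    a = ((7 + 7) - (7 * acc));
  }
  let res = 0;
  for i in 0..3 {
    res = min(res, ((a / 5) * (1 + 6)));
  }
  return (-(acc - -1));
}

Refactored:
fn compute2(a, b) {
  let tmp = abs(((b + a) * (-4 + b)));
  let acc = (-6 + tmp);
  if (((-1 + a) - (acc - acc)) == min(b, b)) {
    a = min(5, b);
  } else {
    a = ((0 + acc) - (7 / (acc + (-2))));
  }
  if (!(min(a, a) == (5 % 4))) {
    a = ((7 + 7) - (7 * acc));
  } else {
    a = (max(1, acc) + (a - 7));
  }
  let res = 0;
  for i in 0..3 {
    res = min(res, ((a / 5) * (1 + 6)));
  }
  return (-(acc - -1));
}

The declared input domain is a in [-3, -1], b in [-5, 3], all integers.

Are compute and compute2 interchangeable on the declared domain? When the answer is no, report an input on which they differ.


Comparing the listings, the differences include: arithmetic usage differs, and boolean connective usage differs.
As a probe, take a=-1, b=-1: compute runs tmp := 10 | acc := 4 | (((-1 + a) - (acc - acc)) == min(b, b)): false | a := 1 | (min(a, a) == (5 % 4)): true | a := -2 | res := 0 | iter i=0: | res := -7 | iter i=1: | res := -7 | iter i=2: | res := -7 | result -5; compute2 runs tmp := 10 | acc := 4 | (((-1 + a) - (acc - acc)) == min(b, b)): false | a := 1 | (!(min(a, a) == (5 % 4))): false | a := -2 | res := 0 | iter i=0: | res := -7 | iter i=1: | res := -7 | iter i=2: | res := -7 | result -5; both end at -5.
Checked all 27 inputs in the declared domain: the outputs agree on every one.
verdict: equivalent


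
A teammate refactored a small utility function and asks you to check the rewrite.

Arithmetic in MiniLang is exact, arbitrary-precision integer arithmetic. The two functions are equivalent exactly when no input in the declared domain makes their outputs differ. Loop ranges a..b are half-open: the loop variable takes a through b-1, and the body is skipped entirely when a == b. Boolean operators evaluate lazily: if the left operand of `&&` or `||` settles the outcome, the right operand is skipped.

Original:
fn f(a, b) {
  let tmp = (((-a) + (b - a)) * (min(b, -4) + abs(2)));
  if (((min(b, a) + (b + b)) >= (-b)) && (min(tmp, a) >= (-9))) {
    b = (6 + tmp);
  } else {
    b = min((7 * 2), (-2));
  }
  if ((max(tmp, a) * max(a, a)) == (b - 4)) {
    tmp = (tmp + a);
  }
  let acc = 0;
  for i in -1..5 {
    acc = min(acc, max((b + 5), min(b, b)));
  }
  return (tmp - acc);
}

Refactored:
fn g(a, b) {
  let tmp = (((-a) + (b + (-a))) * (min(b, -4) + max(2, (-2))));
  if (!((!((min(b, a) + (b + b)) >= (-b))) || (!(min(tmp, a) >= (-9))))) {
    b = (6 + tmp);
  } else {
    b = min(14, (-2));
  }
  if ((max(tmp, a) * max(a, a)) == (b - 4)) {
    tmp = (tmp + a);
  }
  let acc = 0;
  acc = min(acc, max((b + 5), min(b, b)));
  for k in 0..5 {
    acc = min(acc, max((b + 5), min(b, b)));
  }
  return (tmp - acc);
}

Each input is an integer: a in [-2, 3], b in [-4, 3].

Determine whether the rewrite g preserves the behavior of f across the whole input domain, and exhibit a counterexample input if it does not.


Behavior is preserved: although min/max/abs usage differs, plus arithmetic usage differs, plus statement counts differ, plus boolean connective usage differs, plus constant usage differs, plus loop structure differs, plus local variable names differ, the outputs never diverge.
Tracing a=0, b=-2: f: tmp becomes 4; next (((min(b, a) + (b + b)) >= (-b)) && (min(tmp, a) >= (-9))) evaluates to false; next b becomes -2; next ((max(tmp, a) * max(a, a)) == (b - 4)) evaluates to false; next acc becomes 0; next at i=-1:; next acc becomes 0; next at i=0:; next acc becomes 0; next at i=1:; next acc becomes 0; next at i=2:; next acc becomes 0; next at i=3:; next acc becomes 0; next at i=4:; next acc becomes 0; next final value 4 | g: tmp becomes 4; next (!((!((min(b, a) + (b + b)) >= (-b))) || (!(min(tmp, a) >= (-9))))) evaluates to false; next b becomes -2; next ((max(tmp, a) * max(a, a)) == (b - 4)) evaluates to false; next acc becomes 0; next acc becomes 0; next at k=0:; next acc becomes 0; next at k=1:; next acc becomes 0; next at k=2:; next acc becomes 0; next at k=3:; next acc becomes 0; next at k=4:; next acc becomes 0; next final value 4 — matching result 4.
Every one of the 48 inputs gives matching results.
verdict: equivalent


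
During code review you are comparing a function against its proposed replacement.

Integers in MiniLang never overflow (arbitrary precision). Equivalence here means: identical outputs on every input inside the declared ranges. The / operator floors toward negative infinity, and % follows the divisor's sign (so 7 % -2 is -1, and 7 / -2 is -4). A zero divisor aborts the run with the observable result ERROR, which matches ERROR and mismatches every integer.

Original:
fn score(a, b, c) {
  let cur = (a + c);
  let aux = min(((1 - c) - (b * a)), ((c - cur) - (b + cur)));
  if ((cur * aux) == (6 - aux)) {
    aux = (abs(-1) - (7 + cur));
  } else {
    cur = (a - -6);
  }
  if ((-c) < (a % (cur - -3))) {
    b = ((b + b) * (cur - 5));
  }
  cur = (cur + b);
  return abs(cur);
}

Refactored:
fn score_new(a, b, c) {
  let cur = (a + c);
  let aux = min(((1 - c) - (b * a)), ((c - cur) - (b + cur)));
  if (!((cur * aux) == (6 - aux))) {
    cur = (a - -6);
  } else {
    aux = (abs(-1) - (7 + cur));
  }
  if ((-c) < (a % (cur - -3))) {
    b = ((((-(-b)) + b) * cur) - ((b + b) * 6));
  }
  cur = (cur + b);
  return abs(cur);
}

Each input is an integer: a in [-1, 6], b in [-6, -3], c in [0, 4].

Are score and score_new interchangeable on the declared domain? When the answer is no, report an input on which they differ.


There is a counterexample at a=-1, b=-6, c=0: 5 on one side, 17 on the other.
score: cur = -1; aux = -5; ((cur * aux) == (6 - aux)) -> false; cur = 5; ((-c) < (a % (cur - -3))) -> true; b = 0; cur = 5; return 5
score_new: cur = -1; aux = -5; (!((cur * aux) == (6 - aux))) -> true; cur = 5; ((-c) < (a % (cur - -3))) -> true; b = 12; cur = 17; return 17
verdict: not equivalent; witness: a=-1, b=-6, c=0


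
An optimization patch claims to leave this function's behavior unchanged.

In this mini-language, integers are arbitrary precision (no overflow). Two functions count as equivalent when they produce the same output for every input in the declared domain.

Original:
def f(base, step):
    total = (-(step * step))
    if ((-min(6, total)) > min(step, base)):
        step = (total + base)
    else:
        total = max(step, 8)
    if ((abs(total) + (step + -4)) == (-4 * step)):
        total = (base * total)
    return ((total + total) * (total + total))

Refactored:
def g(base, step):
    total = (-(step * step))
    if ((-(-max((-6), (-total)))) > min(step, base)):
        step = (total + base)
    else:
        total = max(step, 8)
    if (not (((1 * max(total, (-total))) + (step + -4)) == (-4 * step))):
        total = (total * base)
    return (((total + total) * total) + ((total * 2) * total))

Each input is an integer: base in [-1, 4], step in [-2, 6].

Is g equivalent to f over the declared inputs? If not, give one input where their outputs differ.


These are not equivalent — on base=0, step=-2 the outputs split (64 vs 0).
f: total becomes -4; next ((-min(6, total)) > min(step, base)) evaluates to true; next step becomes -4; next ((abs(total) + (step + -4)) == (-4 * step)) evaluates to false; next final value 64
g: total becomes -4; next ((-(-max((-6), (-total)))) > min(step, base)) evaluates to true; next step becomes -4; next (not (((1 * max(total, (-total))) + (step + -4)) == (-4 * step))) evaluates to true; next total becomes 0; next final value 0
verdict: not equivalent; witness: base=0, step=-2


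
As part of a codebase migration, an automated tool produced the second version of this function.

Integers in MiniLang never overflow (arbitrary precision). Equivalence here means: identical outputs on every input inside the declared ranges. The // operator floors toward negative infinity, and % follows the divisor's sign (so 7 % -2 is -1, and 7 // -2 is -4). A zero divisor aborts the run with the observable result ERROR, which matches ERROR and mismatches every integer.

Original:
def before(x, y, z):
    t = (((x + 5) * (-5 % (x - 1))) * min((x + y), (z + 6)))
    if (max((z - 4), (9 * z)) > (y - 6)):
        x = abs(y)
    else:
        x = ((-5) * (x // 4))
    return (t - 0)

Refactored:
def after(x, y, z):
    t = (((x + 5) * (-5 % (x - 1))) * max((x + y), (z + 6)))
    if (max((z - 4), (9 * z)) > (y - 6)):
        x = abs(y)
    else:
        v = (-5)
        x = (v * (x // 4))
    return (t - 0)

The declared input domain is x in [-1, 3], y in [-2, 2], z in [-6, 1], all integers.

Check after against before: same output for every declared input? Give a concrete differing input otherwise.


Not equivalent: x=-1, y=-2, z=-6 separates them (12 vs 0).
before: t := 12 | (max((z - 4), (9 * z)) > (y - 6)): false | x := 5 | result 12
after: t := 0 | (max((z - 4), (9 * z)) > (y - 6)): false | v := -5 | x := 5 | result 0
verdict: not equivalent; witness: x=-1, y=-2, z=-6


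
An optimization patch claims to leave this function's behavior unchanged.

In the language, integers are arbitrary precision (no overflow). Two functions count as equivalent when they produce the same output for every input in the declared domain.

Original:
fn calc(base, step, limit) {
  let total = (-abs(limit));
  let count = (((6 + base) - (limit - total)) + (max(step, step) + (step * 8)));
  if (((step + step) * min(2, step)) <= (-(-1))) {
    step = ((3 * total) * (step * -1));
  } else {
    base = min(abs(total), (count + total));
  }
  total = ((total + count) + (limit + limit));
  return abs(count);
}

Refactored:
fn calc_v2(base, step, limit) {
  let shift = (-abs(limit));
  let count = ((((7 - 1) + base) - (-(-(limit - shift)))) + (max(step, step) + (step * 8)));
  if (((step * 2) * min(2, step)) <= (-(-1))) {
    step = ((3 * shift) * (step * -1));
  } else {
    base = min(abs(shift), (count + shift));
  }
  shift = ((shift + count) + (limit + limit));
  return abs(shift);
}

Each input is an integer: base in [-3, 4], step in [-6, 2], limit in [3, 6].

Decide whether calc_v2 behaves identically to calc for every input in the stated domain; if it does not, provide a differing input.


There is a counterexample at base=-3, step=-6, limit=3: 57 on one side, 54 on the other.
calc: total = -3; count = -57; (((step + step) * min(2, step)) <= (-(-1))) -> false; base = -60; total = -54; return 57
calc_v2: shift = -3; count = -57; (((step * 2) * min(2, step)) <= (-(-1))) -> false; base = -60; shift = -54; return 54
verdict: not equivalent; witness: base=-3, step=-6, limit=3


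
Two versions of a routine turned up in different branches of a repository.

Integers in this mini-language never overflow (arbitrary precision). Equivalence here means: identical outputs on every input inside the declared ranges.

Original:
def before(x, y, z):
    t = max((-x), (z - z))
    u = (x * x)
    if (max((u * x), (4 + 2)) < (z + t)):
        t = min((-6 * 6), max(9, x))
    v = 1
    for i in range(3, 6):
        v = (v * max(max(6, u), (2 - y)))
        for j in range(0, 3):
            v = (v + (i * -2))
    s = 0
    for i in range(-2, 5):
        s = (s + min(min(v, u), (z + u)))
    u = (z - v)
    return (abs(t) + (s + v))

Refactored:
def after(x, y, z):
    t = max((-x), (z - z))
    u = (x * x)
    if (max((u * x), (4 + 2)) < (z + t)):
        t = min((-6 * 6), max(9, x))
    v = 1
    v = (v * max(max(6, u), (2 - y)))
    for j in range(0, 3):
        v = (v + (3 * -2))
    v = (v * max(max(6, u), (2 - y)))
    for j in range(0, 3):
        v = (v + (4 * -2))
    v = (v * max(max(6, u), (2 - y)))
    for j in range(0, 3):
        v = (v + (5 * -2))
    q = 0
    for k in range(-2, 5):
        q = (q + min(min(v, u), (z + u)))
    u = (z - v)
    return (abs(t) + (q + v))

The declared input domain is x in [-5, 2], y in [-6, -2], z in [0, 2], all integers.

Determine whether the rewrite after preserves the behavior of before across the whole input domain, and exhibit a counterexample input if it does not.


Although statement counts differ, constant usage differs, loop structure differs, min/max/abs usage differs, local variable names differ, arithmetic usage differs, 120/120 inputs agree.
verdict: equivalent
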